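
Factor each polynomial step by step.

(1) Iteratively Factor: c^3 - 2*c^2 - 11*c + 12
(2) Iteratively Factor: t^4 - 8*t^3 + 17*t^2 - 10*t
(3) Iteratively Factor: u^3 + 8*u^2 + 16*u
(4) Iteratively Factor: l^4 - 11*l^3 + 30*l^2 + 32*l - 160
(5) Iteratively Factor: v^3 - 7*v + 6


(1) = (c - 1)*(c^2 - c - 12) = (c - 4)*(c - 1)*(c + 3)
(2) = (t - 1)*(t^3 - 7*t^2 + 10*t) = (t - 2)*(t - 1)*(t^2 - 5*t) = t*(t - 2)*(t - 1)*(t - 5)
(3) = (u + 4)*(u^2 + 4*u) = (u + 4)^2*(u)
(4) = (l + 2)*(l^3 - 13*l^2 + 56*l - 80) = (l - 4)*(l + 2)*(l^2 - 9*l + 20) = (l - 5)*(l - 4)*(l + 2)*(l - 4)
(5) = (v - 2)*(v^2 + 2*v - 3) = (v - 2)*(v + 3)*(v - 1)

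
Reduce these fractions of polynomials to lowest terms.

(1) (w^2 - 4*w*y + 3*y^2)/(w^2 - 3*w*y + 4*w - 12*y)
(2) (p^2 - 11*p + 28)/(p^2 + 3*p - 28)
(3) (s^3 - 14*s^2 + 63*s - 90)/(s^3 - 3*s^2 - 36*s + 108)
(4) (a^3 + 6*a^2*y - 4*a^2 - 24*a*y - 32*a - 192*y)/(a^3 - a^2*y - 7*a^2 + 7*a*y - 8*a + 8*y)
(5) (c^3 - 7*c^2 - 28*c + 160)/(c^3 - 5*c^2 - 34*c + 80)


(1) = (w - y)/(w + 4)
(2) = (p - 7)/(p + 7)
(3) = (s - 5)/(s + 6)
(4) = (-a^2 - 6*a*y - 4*a - 24*y)/(-a^2 + a*y - a + y)
(5) = (c - 4)/(c - 2)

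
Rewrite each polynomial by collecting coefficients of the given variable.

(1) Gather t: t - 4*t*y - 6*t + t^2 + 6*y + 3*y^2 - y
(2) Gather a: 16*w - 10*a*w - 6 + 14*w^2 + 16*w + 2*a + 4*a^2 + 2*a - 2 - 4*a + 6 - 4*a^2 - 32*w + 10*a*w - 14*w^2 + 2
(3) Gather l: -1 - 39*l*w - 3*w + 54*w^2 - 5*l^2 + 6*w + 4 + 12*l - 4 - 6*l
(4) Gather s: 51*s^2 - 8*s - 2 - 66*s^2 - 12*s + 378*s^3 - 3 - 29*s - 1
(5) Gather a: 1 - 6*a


(1) = t^2 + t*(-4*y - 5) + 3*y^2 + 5*y
(2) = 0
(3) = -5*l^2 + l*(6 - 39*w) + 54*w^2 + 3*w - 1
(4) = 378*s^3 - 15*s^2 - 49*s - 6
(5) = 1 - 6*a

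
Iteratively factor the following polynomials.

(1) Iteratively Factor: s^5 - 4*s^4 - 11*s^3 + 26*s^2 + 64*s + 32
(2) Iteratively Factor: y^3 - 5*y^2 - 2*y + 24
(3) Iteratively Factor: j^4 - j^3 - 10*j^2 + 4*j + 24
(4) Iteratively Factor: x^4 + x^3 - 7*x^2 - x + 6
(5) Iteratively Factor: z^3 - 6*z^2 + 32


(1) = (s + 2)*(s^4 - 6*s^3 + s^2 + 24*s + 16) = (s - 4)*(s + 2)*(s^3 - 2*s^2 - 7*s - 4) = (s - 4)^2*(s + 2)*(s^2 + 2*s + 1) = (s - 4)^2*(s + 1)*(s + 2)*(s + 1)
(2) = (y + 2)*(y^2 - 7*y + 12) = (y - 4)*(y + 2)*(y - 3)
(3) = (j + 2)*(j^3 - 3*j^2 - 4*j + 12) = (j - 2)*(j + 2)*(j^2 - j - 6) = (j - 2)*(j + 2)^2*(j - 3)
(4) = (x - 1)*(x^3 + 2*x^2 - 5*x - 6) = (x - 1)*(x + 1)*(x^2 + x - 6) = (x - 1)*(x + 1)*(x + 3)*(x - 2)
(5) = (z - 4)*(z^2 - 2*z - 8) = (z - 4)*(z + 2)*(z - 4)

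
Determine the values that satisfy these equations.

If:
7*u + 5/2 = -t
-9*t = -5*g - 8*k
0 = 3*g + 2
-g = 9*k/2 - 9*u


Then:
g = -2/3
k = -29/79
t = -1486/2133
u = -1099/4266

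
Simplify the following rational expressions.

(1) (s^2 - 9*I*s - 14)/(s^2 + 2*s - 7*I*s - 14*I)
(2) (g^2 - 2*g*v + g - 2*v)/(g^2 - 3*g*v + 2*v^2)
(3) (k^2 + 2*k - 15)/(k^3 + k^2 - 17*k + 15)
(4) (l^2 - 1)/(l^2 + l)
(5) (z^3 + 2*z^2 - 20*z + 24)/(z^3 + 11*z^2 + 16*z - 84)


(1) = (s - 2*I)/(s + 2)
(2) = (-g - 1)/(-g + v)
(3) = 1/(k - 1)
(4) = (l - 1)/l
(5) = (z - 2)/(z + 7)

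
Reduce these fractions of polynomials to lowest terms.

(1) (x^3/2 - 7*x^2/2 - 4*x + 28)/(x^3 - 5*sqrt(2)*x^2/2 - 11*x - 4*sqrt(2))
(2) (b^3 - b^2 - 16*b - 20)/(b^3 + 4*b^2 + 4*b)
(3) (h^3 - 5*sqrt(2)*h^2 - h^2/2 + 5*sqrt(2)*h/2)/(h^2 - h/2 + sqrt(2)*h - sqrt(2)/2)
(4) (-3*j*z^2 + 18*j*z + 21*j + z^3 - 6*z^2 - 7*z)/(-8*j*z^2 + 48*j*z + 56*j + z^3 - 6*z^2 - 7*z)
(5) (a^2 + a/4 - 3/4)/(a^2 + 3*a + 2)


(1) = (2*x^3 - 14*x^2 - 16*x + 112)/(4*x^3 - 10*sqrt(2)*x^2 - 44*x - 16*sqrt(2))
(2) = (b - 5)/b
(3) = (4*h^2 - 20*sqrt(2)*h)/(4*h + 4*sqrt(2))
(4) = (-3*j + z)/(-8*j + z)
(5) = (4*a - 3)/(4*a + 8)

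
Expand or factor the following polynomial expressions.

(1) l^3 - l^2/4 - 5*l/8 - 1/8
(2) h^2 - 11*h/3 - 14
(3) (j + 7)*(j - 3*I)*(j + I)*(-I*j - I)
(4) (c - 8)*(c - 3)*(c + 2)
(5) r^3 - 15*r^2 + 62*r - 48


(1) = (l - 1)*(l + 1/4)*(l + 1/2)
(2) = (h - 6)*(h + 7/3)
(3) = -I*j^4 - 2*j^3 - 8*I*j^3 - 16*j^2 - 10*I*j^2 - 14*j - 24*I*j - 21*I
(4) = c^3 - 9*c^2 + 2*c + 48
(5) = (r - 8)*(r - 6)*(r - 1)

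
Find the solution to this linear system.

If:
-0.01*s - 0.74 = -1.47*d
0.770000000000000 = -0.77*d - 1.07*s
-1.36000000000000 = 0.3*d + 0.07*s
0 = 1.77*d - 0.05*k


Then:
No Solution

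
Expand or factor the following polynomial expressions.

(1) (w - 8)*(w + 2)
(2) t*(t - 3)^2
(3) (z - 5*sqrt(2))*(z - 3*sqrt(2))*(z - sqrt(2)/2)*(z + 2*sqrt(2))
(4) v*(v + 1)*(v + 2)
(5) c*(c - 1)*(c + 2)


(1) = w^2 - 6*w - 16
(2) = t^3 - 6*t^2 + 9*t
(3) = z^4 - 13*sqrt(2)*z^3/2 + 4*z^2 + 61*sqrt(2)*z - 60
(4) = v^3 + 3*v^2 + 2*v
(5) = c^3 + c^2 - 2*c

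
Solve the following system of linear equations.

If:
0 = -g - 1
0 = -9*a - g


Then:
a = 1/9
g = -1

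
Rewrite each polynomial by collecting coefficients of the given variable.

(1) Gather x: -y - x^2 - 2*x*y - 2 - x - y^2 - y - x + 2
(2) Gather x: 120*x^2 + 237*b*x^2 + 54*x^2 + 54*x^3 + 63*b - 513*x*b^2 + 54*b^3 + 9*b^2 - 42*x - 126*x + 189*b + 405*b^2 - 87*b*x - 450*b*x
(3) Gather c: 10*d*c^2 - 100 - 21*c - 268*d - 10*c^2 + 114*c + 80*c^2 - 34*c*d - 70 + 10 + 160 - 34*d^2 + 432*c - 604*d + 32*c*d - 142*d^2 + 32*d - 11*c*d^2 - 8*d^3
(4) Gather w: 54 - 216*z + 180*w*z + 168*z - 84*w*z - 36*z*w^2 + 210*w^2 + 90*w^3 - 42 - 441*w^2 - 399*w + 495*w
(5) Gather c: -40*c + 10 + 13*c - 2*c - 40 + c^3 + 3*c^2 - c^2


(1) = -x^2 + x*(-2*y - 2) - y^2 - 2*y
(2) = 54*b^3 + 414*b^2 + 252*b + 54*x^3 + x^2*(237*b + 174) + x*(-513*b^2 - 537*b - 168)
(3) = c^2*(10*d + 70) + c*(-11*d^2 - 2*d + 525) - 8*d^3 - 176*d^2 - 840*d
(4) = 90*w^3 + w^2*(-36*z - 231) + w*(96*z + 96) - 48*z + 12
(5) = c^3 + 2*c^2 - 29*c - 30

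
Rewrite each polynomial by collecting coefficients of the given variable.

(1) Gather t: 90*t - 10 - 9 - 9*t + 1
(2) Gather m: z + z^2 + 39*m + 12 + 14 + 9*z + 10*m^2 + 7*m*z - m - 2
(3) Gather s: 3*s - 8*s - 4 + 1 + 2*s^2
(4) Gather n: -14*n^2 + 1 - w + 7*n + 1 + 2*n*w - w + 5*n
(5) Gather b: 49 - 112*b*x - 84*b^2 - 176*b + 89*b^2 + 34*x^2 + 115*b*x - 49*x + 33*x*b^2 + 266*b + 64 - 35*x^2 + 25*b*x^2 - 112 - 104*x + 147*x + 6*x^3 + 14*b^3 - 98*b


(1) = 81*t - 18
(2) = 10*m^2 + m*(7*z + 38) + z^2 + 10*z + 24
(3) = 2*s^2 - 5*s - 3
(4) = -14*n^2 + n*(2*w + 12) - 2*w + 2
(5) = 14*b^3 + b^2*(33*x + 5) + b*(25*x^2 + 3*x - 8) + 6*x^3 - x^2 - 6*x + 1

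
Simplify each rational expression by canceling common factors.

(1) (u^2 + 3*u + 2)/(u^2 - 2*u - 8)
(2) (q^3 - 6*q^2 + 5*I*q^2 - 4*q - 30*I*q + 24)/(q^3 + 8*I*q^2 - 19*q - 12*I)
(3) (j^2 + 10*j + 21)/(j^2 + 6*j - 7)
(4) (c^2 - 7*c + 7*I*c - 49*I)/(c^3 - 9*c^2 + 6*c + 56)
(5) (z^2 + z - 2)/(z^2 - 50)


(1) = (u + 1)/(u - 4)
(2) = (q - 6)/(q + 3*I)
(3) = (j + 3)/(j - 1)
(4) = (c + 7*I)/(c^2 - 2*c - 8)
(5) = (z^2 + z - 2)/(z^2 - 50)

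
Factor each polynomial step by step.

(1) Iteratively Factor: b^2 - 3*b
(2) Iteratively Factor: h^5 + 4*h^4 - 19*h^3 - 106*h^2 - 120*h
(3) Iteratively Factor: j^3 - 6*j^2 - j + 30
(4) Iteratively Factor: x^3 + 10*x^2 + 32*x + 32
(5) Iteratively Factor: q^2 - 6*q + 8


(1) = (b - 3)*(b)
(2) = (h + 3)*(h^4 + h^3 - 22*h^2 - 40*h) = (h + 2)*(h + 3)*(h^3 - h^2 - 20*h) = h*(h + 2)*(h + 3)*(h^2 - h - 20) = h*(h - 5)*(h + 2)*(h + 3)*(h + 4)
(3) = (j - 5)*(j^2 - j - 6) = (j - 5)*(j - 3)*(j + 2)
(4) = (x + 4)*(x^2 + 6*x + 8) = (x + 2)*(x + 4)*(x + 4)
(5) = (q - 2)*(q - 4)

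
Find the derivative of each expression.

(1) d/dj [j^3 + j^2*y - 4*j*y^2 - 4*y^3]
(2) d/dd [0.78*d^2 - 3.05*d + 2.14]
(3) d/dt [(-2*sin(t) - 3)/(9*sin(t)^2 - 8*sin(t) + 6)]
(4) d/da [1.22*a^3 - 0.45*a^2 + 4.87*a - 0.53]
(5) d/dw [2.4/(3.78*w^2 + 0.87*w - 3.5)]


(1) = 3*j^2 + 2*j*y - 4*y^2
(2) = 1.56*d - 3.05
(3) = 18*(sin(t)^2 + 3*sin(t) - 2)*cos(t)/(9*sin(t)^2 - 8*sin(t) + 6)^2
(4) = 3.66*a^2 - 0.9*a + 4.87
(5) = (-18.144*w - 2.088)/(3.78*w^2 + 0.87*w - 3.5)^2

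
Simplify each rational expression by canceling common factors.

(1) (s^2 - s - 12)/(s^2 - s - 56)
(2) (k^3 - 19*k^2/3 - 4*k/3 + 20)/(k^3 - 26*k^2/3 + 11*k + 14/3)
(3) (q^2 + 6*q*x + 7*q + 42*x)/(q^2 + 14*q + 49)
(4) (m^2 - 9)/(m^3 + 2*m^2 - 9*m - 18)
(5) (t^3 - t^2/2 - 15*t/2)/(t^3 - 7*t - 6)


(1) = (s^2 - s - 12)/(s^2 - s - 56)
(2) = (3*k^2 - 13*k - 30)/(3*k^2 - 20*k - 7)
(3) = (q + 6*x)/(q + 7)
(4) = 1/(m + 2)
(5) = (2*t^2 + 5*t)/(2*t^2 + 6*t + 4)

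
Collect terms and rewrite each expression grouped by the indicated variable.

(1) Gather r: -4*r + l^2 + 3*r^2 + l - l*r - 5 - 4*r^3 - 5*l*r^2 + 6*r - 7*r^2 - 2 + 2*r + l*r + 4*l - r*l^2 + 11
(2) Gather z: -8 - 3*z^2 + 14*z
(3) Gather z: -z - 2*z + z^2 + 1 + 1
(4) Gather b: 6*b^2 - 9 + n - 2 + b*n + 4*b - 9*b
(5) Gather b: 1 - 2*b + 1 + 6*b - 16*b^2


(1) = l^2 + 5*l - 4*r^3 + r^2*(-5*l - 4) + r*(4 - l^2) + 4
(2) = -3*z^2 + 14*z - 8
(3) = z^2 - 3*z + 2
(4) = 6*b^2 + b*(n - 5) + n - 11
(5) = -16*b^2 + 4*b + 2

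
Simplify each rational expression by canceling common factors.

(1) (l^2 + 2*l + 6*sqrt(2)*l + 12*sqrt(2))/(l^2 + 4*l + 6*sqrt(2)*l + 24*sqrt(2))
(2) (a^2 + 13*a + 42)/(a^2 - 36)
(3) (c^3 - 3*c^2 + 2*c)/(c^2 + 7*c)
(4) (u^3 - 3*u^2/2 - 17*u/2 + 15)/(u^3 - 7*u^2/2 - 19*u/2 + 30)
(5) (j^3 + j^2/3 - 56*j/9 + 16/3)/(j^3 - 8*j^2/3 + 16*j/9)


(1) = (l + 2)/(l + 4)
(2) = (a + 7)/(a - 6)
(3) = (c^2 - 3*c + 2)/(c + 7)
(4) = (u - 2)/(u - 4)
(5) = (j + 3)/j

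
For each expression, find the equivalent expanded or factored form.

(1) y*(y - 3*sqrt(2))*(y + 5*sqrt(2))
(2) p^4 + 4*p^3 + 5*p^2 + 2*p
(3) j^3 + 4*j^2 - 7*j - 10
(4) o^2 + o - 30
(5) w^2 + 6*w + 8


(1) = y^3 + 2*sqrt(2)*y^2 - 30*y
(2) = p*(p + 1)^2*(p + 2)
(3) = (j - 2)*(j + 1)*(j + 5)
(4) = (o - 5)*(o + 6)
(5) = (w + 2)*(w + 4)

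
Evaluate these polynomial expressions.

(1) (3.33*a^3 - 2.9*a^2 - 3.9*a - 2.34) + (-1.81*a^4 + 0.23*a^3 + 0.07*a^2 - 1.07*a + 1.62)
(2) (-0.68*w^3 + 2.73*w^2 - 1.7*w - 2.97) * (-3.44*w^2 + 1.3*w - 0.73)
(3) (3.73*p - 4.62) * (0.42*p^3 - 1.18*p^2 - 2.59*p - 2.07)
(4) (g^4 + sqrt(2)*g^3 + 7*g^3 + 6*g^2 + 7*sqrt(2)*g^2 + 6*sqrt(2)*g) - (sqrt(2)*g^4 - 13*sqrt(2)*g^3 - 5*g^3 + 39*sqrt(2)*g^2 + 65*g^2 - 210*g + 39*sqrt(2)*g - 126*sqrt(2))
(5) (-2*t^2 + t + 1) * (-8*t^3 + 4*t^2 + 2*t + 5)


(1) = -1.81*a^4 + 3.56*a^3 - 2.83*a^2 - 4.97*a - 0.72
(2) = 2.3392*w^5 - 10.2752*w^4 + 9.8934*w^3 + 6.0139*w^2 - 2.62*w + 2.1681
(3) = 1.5666*p^4 - 6.3418*p^3 - 4.2091*p^2 + 4.2447*p + 9.5634
(4) = -sqrt(2)*g^4 + g^4 + 12*g^3 + 14*sqrt(2)*g^3 - 59*g^2 - 32*sqrt(2)*g^2 - 33*sqrt(2)*g + 210*g + 126*sqrt(2)
(5) = 16*t^5 - 16*t^4 - 8*t^3 - 4*t^2 + 7*t + 5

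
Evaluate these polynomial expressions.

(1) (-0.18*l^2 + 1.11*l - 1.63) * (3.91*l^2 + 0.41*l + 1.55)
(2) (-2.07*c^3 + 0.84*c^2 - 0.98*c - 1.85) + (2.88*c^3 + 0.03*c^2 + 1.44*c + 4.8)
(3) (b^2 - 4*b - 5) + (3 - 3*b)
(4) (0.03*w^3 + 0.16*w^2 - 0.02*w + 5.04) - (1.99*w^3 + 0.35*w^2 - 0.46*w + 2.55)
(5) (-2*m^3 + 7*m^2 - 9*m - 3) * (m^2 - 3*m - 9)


(1) = -0.7038*l^4 + 4.2663*l^3 - 6.1972*l^2 + 1.0522*l - 2.5265
(2) = 0.81*c^3 + 0.87*c^2 + 0.46*c + 2.95
(3) = b^2 - 7*b - 2
(4) = -1.96*w^3 - 0.19*w^2 + 0.44*w + 2.49
(5) = -2*m^5 + 13*m^4 - 12*m^3 - 39*m^2 + 90*m + 27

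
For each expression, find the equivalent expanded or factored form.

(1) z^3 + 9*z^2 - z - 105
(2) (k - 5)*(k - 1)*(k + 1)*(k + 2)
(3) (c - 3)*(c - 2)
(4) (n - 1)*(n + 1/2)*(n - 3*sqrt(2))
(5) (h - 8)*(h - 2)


(1) = (z - 3)*(z + 5)*(z + 7)
(2) = k^4 - 3*k^3 - 11*k^2 + 3*k + 10
(3) = c^2 - 5*c + 6
(4) = n^3 - 3*sqrt(2)*n^2 - n^2/2 - n/2 + 3*sqrt(2)*n/2 + 3*sqrt(2)/2
(5) = h^2 - 10*h + 16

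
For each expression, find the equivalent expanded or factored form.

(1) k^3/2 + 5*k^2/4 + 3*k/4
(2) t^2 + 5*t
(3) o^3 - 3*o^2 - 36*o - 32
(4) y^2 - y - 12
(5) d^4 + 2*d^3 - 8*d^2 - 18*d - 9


(1) = k*(k/2 + 1/2)*(k + 3/2)
(2) = t*(t + 5)
(3) = (o - 8)*(o + 1)*(o + 4)
(4) = (y - 4)*(y + 3)
(5) = (d - 3)*(d + 1)^2*(d + 3)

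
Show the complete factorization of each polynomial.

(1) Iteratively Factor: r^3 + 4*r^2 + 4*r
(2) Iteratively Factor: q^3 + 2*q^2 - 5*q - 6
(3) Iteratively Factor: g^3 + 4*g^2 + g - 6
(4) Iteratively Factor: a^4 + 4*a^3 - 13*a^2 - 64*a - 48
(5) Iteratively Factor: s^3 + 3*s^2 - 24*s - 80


(1) = (r)*(r^2 + 4*r + 4) = r*(r + 2)*(r + 2)
(2) = (q - 2)*(q^2 + 4*q + 3) = (q - 2)*(q + 3)*(q + 1)
(3) = (g + 2)*(g^2 + 2*g - 3) = (g + 2)*(g + 3)*(g - 1)
(4) = (a + 4)*(a^3 - 13*a - 12) = (a - 4)*(a + 4)*(a^2 + 4*a + 3) = (a - 4)*(a + 1)*(a + 4)*(a + 3)
(5) = (s + 4)*(s^2 - s - 20) = (s + 4)^2*(s - 5)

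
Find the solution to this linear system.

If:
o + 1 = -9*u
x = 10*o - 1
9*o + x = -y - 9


Then:
o = -y/19 - 8/19
u = y/171 - 11/171
x = -10*y/19 - 99/19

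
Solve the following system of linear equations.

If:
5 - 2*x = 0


Then:
x = 5/2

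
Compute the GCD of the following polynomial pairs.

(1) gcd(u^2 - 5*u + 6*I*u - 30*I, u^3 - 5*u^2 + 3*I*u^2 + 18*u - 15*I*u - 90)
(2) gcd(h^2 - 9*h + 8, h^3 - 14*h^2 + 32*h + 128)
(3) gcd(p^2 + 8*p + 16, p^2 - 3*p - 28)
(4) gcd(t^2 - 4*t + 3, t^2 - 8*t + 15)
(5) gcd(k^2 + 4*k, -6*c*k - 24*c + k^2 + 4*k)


(1) = u^2 + u*(-5 + 6*I) - 30*I
(2) = gcd((h - 8)*(h - 1), (h - 8)^2*(h + 2)) = h - 8
(3) = p + 4
(4) = gcd((t - 3)*(t - 1), (t - 5)*(t - 3)) = t - 3
(5) = k + 4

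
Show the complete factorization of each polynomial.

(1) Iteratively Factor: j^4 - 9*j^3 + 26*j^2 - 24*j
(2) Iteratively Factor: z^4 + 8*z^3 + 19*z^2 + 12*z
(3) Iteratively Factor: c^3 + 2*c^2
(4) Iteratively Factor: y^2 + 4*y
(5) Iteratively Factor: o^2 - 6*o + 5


(1) = (j - 4)*(j^3 - 5*j^2 + 6*j) = j*(j - 4)*(j^2 - 5*j + 6) = j*(j - 4)*(j - 2)*(j - 3)
(2) = (z + 1)*(z^3 + 7*z^2 + 12*z) = (z + 1)*(z + 3)*(z^2 + 4*z) = (z + 1)*(z + 3)*(z + 4)*(z)
(3) = (c + 2)*(c^2) = c*(c + 2)*(c)
(4) = (y)*(y + 4)
(5) = (o - 5)*(o - 1)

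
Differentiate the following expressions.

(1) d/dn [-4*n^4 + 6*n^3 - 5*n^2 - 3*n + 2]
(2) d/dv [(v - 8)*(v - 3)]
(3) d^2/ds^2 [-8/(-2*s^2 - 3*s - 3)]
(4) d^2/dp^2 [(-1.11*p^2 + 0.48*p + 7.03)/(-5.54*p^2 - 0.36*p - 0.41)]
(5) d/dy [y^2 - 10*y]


(1) = -16*n^3 + 18*n^2 - 10*n - 3
(2) = 2*v - 11
(3) = 16*(-4*s^2 - 6*s + (4*s + 3)^2 - 6)/(2*s^2 + 3*s + 3)^3
(4) = (-33.891504*p^3 - 1309.699212*p^2 - 77.58216*p + 30.628586)/(170.031464*p^6 + 33.146928*p^5 + 39.90462*p^4 + 4.95288*p^3 + 2.95323*p^2 + 0.181548*p + 0.068921)
(5) = 2*y - 10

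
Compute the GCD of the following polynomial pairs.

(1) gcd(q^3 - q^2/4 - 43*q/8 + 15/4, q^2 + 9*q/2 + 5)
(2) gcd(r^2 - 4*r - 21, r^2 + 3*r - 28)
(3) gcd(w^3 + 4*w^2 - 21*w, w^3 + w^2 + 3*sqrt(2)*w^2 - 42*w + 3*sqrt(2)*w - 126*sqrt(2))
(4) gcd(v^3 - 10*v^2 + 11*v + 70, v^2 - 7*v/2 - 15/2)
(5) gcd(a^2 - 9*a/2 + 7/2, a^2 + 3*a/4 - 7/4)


(1) = gcd((q - 2)*(q - 3/4)*(q + 5/2), (q + 2)*(q + 5/2)) = q + 5/2
(2) = 1
(3) = gcd(w*(w - 3)*(w + 7), (w - 6)*(w + 7)*(w + 3*sqrt(2))) = w + 7
(4) = v - 5
(5) = gcd((a - 7/2)*(a - 1), (a - 1)*(a + 7/4)) = a - 1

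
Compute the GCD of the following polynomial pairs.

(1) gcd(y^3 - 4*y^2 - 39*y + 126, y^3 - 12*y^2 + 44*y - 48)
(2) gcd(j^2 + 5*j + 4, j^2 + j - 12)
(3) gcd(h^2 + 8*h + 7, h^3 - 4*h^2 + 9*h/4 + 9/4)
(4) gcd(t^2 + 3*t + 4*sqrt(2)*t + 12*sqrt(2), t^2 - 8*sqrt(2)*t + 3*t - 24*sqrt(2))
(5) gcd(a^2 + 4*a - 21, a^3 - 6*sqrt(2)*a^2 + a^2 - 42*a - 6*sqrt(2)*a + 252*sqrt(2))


(1) = gcd((y - 7)*(y - 3)*(y + 6), (y - 6)*(y - 4)*(y - 2)) = 1
(2) = gcd((j + 1)*(j + 4), (j - 3)*(j + 4)) = j + 4
(3) = gcd((h + 1)*(h + 7), (h - 3)*(h - 3/2)*(h + 1/2)) = 1
(4) = gcd((t + 3)*(t + 4*sqrt(2)), (t + 3)*(t - 8*sqrt(2))) = t + 3
(5) = a + 7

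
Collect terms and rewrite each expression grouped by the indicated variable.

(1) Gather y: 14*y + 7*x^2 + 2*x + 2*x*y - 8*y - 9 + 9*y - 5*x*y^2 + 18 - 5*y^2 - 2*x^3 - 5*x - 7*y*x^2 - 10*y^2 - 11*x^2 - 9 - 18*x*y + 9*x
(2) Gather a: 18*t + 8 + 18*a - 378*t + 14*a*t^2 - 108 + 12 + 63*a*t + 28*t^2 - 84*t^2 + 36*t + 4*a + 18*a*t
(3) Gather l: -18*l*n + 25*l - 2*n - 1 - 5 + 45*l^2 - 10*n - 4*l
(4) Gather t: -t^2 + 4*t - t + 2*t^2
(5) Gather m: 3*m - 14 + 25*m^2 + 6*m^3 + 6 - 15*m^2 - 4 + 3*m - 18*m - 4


(1) = -2*x^3 - 4*x^2 + 6*x + y^2*(-5*x - 15) + y*(-7*x^2 - 16*x + 15)
(2) = a*(14*t^2 + 81*t + 22) - 56*t^2 - 324*t - 88
(3) = 45*l^2 + l*(21 - 18*n) - 12*n - 6
(4) = t^2 + 3*t
(5) = 6*m^3 + 10*m^2 - 12*m - 16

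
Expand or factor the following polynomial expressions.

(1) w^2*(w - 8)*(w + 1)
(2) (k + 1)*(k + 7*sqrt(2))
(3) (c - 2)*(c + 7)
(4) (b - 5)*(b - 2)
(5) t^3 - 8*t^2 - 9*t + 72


(1) = w^4 - 7*w^3 - 8*w^2
(2) = k^2 + k + 7*sqrt(2)*k + 7*sqrt(2)
(3) = c^2 + 5*c - 14
(4) = b^2 - 7*b + 10
(5) = (t - 8)*(t - 3)*(t + 3)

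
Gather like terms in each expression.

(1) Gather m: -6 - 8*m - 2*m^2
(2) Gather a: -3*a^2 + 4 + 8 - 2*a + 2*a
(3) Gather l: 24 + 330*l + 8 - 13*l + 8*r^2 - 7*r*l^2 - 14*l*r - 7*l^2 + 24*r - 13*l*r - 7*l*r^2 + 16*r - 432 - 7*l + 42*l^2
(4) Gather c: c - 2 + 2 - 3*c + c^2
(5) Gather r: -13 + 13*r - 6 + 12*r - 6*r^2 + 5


(1) = -2*m^2 - 8*m - 6
(2) = 12 - 3*a^2
(3) = l^2*(35 - 7*r) + l*(-7*r^2 - 27*r + 310) + 8*r^2 + 40*r - 400
(4) = c^2 - 2*c
(5) = -6*r^2 + 25*r - 14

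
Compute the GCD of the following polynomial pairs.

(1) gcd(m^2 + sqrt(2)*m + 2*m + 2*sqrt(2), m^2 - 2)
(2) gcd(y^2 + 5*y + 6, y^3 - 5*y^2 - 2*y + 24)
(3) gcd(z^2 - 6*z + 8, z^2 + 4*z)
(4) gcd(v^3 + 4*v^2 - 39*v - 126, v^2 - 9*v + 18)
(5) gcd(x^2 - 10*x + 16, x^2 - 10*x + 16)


(1) = gcd((m + 2)*(m + sqrt(2)), (m - sqrt(2))*(m + sqrt(2))) = m + sqrt(2)
(2) = y + 2
(3) = gcd((z - 4)*(z - 2), z*(z + 4)) = 1
(4) = v - 6
(5) = gcd((x - 8)*(x - 2), (x - 8)*(x - 2)) = x^2 - 10*x + 16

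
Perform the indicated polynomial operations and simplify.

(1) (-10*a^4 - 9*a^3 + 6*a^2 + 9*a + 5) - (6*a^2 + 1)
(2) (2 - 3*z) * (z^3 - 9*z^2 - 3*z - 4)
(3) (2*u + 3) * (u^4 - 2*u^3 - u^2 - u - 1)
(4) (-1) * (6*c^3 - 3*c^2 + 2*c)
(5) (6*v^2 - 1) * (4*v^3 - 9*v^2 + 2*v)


(1) = -10*a^4 - 9*a^3 + 9*a + 4
(2) = -3*z^4 + 29*z^3 - 9*z^2 + 6*z - 8
(3) = 2*u^5 - u^4 - 8*u^3 - 5*u^2 - 5*u - 3
(4) = -6*c^3 + 3*c^2 - 2*c
(5) = 24*v^5 - 54*v^4 + 8*v^3 + 9*v^2 - 2*v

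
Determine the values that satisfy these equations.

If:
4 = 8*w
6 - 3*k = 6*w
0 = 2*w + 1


Then:
No Solution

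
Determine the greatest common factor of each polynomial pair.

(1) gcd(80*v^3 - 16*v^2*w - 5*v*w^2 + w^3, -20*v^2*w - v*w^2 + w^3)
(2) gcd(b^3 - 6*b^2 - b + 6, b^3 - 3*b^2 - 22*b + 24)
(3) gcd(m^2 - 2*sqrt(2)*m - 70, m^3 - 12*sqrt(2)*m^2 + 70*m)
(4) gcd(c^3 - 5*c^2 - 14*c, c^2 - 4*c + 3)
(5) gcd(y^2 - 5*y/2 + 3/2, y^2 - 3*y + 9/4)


(1) = 20*v^2 + v*w - w^2
(2) = gcd((b - 6)*(b - 1)*(b + 1), (b - 6)*(b - 1)*(b + 4)) = b^2 - 7*b + 6
(3) = gcd((m - 7*sqrt(2))*(m + 5*sqrt(2)), m*(m - 7*sqrt(2))*(m - 5*sqrt(2))) = m - 7*sqrt(2)
(4) = gcd(c*(c - 7)*(c + 2), (c - 3)*(c - 1)) = 1
(5) = y - 3/2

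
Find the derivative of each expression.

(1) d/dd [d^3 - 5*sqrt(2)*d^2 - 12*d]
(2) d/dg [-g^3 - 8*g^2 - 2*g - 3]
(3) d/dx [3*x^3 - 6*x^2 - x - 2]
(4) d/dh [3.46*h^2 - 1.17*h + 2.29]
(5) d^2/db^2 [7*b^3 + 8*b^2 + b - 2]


(1) = 3*d^2 - 10*sqrt(2)*d - 12
(2) = -3*g^2 - 16*g - 2
(3) = 9*x^2 - 12*x - 1
(4) = 6.92*h - 1.17
(5) = 42*b + 16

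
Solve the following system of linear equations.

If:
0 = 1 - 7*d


Then:
d = 1/7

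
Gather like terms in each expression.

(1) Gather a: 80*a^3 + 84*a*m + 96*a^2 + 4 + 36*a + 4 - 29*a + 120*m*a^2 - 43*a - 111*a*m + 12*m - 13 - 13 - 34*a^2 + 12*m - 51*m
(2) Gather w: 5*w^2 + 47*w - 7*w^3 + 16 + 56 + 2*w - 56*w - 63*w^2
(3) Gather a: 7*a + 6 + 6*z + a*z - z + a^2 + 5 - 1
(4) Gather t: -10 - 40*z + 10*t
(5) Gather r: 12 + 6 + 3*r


(1) = 80*a^3 + a^2*(120*m + 62) + a*(-27*m - 36) - 27*m - 18
(2) = -7*w^3 - 58*w^2 - 7*w + 72
(3) = a^2 + a*(z + 7) + 5*z + 10
(4) = 10*t - 40*z - 10
(5) = 3*r + 18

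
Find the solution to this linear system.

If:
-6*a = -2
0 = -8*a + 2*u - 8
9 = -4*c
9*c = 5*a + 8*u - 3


Then:
No Solution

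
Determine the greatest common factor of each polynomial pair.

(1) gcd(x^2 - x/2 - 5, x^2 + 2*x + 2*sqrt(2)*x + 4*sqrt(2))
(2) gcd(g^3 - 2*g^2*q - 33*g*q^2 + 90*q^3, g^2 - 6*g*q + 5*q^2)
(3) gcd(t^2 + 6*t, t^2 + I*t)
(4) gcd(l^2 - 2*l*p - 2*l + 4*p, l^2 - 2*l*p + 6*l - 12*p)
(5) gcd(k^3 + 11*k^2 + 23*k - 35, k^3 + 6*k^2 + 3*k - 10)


(1) = gcd((x - 5/2)*(x + 2), (x + 2)*(x + 2*sqrt(2))) = x + 2
(2) = gcd((g - 5*q)*(g - 3*q)*(g + 6*q), (g - 5*q)*(g - q)) = -g + 5*q
(3) = gcd(t*(t + 6), t*(t + I)) = t
(4) = gcd((l - 2)*(l - 2*p), (l + 6)*(l - 2*p)) = -l + 2*p
(5) = gcd((k - 1)*(k + 5)*(k + 7), (k - 1)*(k + 2)*(k + 5)) = k^2 + 4*k - 5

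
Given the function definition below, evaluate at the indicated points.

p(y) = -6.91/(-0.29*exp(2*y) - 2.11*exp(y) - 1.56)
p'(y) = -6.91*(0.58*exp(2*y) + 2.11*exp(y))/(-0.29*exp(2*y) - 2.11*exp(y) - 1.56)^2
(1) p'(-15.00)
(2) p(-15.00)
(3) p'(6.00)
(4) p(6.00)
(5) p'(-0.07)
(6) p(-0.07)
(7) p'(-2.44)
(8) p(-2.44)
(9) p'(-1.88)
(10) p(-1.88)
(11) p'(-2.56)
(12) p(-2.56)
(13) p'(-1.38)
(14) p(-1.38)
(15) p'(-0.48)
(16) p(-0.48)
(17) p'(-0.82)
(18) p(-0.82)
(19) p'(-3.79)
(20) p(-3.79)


(1) = -0.00
(2) = 4.43
(3) = -0.00
(4) = 0.00
(5) = -1.20
(6) = 1.83
(7) = -0.43
(8) = 3.96
(9) = -0.65
(10) = 3.66
(11) = -0.39
(12) = 4.01
(13) = -0.88
(14) = 3.28
(15) = -1.19
(16) = 2.32
(17) = -1.11
(18) = 2.71
(19) = -0.13
(20) = 4.30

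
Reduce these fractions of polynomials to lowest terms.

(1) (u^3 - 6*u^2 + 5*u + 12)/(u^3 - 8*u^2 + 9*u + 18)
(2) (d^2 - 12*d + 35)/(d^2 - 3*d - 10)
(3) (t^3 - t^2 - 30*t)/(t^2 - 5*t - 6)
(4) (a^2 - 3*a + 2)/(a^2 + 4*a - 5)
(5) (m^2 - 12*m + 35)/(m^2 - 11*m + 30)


(1) = (u - 4)/(u - 6)
(2) = (d - 7)/(d + 2)
(3) = (t^2 + 5*t)/(t + 1)
(4) = (a - 2)/(a + 5)
(5) = (m - 7)/(m - 6)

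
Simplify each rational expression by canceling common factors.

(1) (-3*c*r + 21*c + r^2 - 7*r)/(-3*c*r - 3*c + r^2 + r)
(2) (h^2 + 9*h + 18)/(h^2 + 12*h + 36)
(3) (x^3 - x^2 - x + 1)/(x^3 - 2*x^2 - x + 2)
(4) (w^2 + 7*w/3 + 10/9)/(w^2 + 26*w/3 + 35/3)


(1) = (r - 7)/(r + 1)
(2) = (h + 3)/(h + 6)
(3) = (x - 1)/(x - 2)
(4) = (3*w + 2)/(3*w + 21)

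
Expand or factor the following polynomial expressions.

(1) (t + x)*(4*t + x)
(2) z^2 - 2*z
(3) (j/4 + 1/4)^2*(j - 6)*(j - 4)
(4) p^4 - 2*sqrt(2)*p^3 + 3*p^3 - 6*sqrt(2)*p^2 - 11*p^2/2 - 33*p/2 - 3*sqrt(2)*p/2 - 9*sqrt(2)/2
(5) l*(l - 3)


(1) = 4*t^2 + 5*t*x + x^2
(2) = z*(z - 2)
(3) = j^4/16 - j^3/2 + 5*j^2/16 + 19*j/8 + 3/2
(4) = (p + 3)*(p - 3*sqrt(2))*(p + sqrt(2)/2)^2
(5) = l^2 - 3*l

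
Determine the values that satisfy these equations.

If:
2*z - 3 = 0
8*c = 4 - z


Then:
c = 5/16
z = 3/2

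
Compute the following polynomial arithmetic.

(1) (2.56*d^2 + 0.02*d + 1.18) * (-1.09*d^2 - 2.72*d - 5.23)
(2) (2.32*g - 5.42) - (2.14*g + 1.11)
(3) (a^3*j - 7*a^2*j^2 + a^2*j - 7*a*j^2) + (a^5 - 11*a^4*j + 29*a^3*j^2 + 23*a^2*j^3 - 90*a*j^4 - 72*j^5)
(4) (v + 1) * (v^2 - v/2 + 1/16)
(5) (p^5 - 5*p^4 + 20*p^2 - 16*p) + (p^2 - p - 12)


(1) = -2.7904*d^4 - 6.985*d^3 - 14.7294*d^2 - 3.3142*d - 6.1714
(2) = 0.18*g - 6.53
(3) = a^5 - 11*a^4*j + 29*a^3*j^2 + a^3*j + 23*a^2*j^3 - 7*a^2*j^2 + a^2*j - 90*a*j^4 - 7*a*j^2 - 72*j^5
(4) = v^3 + v^2/2 - 7*v/16 + 1/16
(5) = p^5 - 5*p^4 + 21*p^2 - 17*p - 12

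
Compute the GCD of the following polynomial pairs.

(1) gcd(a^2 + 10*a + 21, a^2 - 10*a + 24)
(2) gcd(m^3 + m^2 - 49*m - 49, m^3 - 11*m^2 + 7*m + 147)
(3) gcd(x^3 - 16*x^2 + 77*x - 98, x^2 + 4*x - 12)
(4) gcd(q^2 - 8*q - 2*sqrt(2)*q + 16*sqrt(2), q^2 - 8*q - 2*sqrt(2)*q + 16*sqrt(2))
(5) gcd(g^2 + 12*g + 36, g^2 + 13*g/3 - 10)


(1) = 1
(2) = m - 7
(3) = gcd((x - 7)^2*(x - 2), (x - 2)*(x + 6)) = x - 2
(4) = gcd((q - 8)*(q - 2*sqrt(2)), (q - 8)*(q - 2*sqrt(2))) = q^2 + q*(-8 - 2*sqrt(2)) + 16*sqrt(2)
(5) = gcd((g + 6)^2, (g - 5/3)*(g + 6)) = g + 6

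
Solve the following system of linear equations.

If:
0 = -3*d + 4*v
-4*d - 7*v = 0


Then:
d = 0
v = 0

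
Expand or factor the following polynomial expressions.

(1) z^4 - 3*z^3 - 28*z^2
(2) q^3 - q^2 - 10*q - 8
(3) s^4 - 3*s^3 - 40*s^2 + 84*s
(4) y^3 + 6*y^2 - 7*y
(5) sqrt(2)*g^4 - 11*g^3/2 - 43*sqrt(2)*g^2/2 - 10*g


(1) = z^2*(z - 7)*(z + 4)
(2) = (q - 4)*(q + 1)*(q + 2)
(3) = s*(s - 7)*(s - 2)*(s + 6)
(4) = y*(y - 1)*(y + 7)
(5) = g*(g - 5*sqrt(2))*(g + 2*sqrt(2))*(sqrt(2)*g + 1/2)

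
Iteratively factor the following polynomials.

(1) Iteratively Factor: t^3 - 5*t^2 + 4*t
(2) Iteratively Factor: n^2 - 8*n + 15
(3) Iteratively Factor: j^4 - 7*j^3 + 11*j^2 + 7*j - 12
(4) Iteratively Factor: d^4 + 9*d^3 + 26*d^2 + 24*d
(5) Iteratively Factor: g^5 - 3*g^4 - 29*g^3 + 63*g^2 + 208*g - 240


(1) = (t - 1)*(t^2 - 4*t) = t*(t - 1)*(t - 4)
(2) = (n - 5)*(n - 3)
(3) = (j - 4)*(j^3 - 3*j^2 - j + 3) = (j - 4)*(j - 1)*(j^2 - 2*j - 3) = (j - 4)*(j - 1)*(j + 1)*(j - 3)
(4) = (d)*(d^3 + 9*d^2 + 26*d + 24) = d*(d + 2)*(d^2 + 7*d + 12) = d*(d + 2)*(d + 4)*(d + 3)
(5) = (g + 3)*(g^4 - 6*g^3 - 11*g^2 + 96*g - 80) = (g - 4)*(g + 3)*(g^3 - 2*g^2 - 19*g + 20) = (g - 5)*(g - 4)*(g + 3)*(g^2 + 3*g - 4) = (g - 5)*(g - 4)*(g + 3)*(g + 4)*(g - 1)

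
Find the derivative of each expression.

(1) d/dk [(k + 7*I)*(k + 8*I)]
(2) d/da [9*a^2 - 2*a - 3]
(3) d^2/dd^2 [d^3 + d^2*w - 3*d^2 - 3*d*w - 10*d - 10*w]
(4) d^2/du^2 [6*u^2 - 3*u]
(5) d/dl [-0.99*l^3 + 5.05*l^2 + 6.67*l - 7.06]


(1) = 2*k + 15*I
(2) = 18*a - 2
(3) = 6*d + 2*w - 6
(4) = 12
(5) = -2.97*l^2 + 10.1*l + 6.67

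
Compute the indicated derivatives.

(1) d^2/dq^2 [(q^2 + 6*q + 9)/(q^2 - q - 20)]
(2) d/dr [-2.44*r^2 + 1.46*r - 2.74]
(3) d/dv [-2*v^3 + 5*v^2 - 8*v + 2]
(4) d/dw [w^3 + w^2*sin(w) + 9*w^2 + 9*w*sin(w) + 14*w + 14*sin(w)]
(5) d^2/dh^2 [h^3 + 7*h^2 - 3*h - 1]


(1) = 2*(7*q^3 + 87*q^2 + 333*q + 469)/(q^6 - 3*q^5 - 57*q^4 + 119*q^3 + 1140*q^2 - 1200*q - 8000)
(2) = 1.46 - 4.88*r
(3) = -6*v^2 + 10*v - 8
(4) = w^2*cos(w) + 3*w^2 + 2*w*sin(w) + 9*w*cos(w) + 18*w + 9*sin(w) + 14*cos(w) + 14
(5) = 6*h + 14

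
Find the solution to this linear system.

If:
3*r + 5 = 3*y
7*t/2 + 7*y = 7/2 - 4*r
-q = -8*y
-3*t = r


Then:
q = 1184/177
r = -49/59
t = 49/177
y = 148/177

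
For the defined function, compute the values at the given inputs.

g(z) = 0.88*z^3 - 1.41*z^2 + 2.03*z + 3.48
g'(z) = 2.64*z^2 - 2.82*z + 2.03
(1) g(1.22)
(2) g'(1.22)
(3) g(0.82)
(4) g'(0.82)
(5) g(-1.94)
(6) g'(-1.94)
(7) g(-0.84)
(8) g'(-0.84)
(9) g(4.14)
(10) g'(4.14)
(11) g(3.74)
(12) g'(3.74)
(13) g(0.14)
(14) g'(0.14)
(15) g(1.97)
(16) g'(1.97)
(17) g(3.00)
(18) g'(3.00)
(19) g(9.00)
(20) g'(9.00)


(1) = 5.46
(2) = 2.52
(3) = 4.68
(4) = 1.49
(5) = -12.19
(6) = 17.44
(7) = 0.26
(8) = 6.26
(9) = 50.16
(10) = 35.60
(11) = 37.39
(12) = 28.41
(13) = 3.74
(14) = 1.69
(15) = 8.73
(16) = 6.72
(17) = 20.64
(18) = 17.33
(19) = 549.06
(20) = 190.49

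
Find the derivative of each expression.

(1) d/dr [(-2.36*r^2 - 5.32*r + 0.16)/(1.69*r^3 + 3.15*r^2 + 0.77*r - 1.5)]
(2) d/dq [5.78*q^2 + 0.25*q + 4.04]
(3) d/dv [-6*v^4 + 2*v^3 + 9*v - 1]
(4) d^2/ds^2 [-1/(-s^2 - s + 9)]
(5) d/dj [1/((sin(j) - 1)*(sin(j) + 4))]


(1) = (3.9884*r^4 + 17.9816*r^3 + 14.1296*r^2 + 6.072*r + 7.8568)/(2.8561*r^6 + 10.647*r^5 + 12.5251*r^4 - 0.219*r^3 - 8.8571*r^2 - 2.31*r + 2.25)
(2) = 11.56*q + 0.25
(3) = -24*v^3 + 6*v^2 + 9
(4) = 2*(-s^2 - s + (2*s + 1)^2 + 9)/(s^2 + s - 9)^3
(5) = -(2*sin(j) + 3)*cos(j)/((sin(j) - 1)^2*(sin(j) + 4)^2)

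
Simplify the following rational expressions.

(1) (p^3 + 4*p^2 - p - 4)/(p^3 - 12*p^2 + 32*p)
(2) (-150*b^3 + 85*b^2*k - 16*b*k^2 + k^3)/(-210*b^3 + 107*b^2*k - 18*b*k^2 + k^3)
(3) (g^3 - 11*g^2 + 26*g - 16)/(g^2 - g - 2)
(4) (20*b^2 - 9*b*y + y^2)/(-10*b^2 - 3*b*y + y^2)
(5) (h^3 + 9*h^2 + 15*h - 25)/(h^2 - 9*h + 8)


(1) = (p^3 + 4*p^2 - p - 4)/(p^3 - 12*p^2 + 32*p)
(2) = (5*b - k)/(7*b - k)
(3) = (g^2 - 9*g + 8)/(g + 1)
(4) = (-4*b + y)/(2*b + y)
(5) = (h^2 + 10*h + 25)/(h - 8)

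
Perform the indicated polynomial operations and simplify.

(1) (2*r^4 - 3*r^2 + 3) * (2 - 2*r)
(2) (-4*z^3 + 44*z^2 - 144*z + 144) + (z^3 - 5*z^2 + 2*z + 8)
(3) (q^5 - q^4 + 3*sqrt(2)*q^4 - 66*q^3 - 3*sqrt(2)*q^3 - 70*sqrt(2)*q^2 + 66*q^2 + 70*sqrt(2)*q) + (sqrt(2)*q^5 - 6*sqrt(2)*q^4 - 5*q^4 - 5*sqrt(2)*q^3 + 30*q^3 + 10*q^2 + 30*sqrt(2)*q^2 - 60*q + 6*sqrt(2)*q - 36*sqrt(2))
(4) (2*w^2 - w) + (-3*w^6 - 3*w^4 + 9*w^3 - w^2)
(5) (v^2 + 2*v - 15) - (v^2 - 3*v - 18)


(1) = -4*r^5 + 4*r^4 + 6*r^3 - 6*r^2 - 6*r + 6
(2) = -3*z^3 + 39*z^2 - 142*z + 152
(3) = q^5 + sqrt(2)*q^5 - 6*q^4 - 3*sqrt(2)*q^4 - 36*q^3 - 8*sqrt(2)*q^3 - 40*sqrt(2)*q^2 + 76*q^2 - 60*q + 76*sqrt(2)*q - 36*sqrt(2)
(4) = -3*w^6 - 3*w^4 + 9*w^3 + w^2 - w
(5) = 5*v + 3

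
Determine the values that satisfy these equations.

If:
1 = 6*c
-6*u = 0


Then:
c = 1/6
u = 0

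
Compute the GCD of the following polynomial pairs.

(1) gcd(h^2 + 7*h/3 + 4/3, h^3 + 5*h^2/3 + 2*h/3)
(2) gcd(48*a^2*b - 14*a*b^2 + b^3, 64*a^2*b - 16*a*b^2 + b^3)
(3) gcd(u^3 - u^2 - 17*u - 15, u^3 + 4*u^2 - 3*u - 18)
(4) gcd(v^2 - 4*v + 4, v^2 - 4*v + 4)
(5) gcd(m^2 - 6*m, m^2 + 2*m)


(1) = gcd((h + 1)*(h + 4/3), h*(h + 2/3)*(h + 1)) = h + 1
(2) = 8*a*b - b^2
(3) = gcd((u - 5)*(u + 1)*(u + 3), (u - 2)*(u + 3)^2) = u + 3
(4) = v^2 - 4*v + 4
(5) = m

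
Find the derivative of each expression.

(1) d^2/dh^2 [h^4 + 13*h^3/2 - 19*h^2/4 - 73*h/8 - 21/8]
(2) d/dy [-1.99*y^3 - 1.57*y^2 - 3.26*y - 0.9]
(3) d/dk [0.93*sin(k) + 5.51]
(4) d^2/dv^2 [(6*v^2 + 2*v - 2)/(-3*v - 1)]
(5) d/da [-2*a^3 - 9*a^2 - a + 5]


(1) = 12*h^2 + 39*h - 19/2
(2) = -5.97*y^2 - 3.14*y - 3.26
(3) = 0.93*cos(k)
(4) = 36/(27*v^3 + 27*v^2 + 9*v + 1)
(5) = -6*a^2 - 18*a - 1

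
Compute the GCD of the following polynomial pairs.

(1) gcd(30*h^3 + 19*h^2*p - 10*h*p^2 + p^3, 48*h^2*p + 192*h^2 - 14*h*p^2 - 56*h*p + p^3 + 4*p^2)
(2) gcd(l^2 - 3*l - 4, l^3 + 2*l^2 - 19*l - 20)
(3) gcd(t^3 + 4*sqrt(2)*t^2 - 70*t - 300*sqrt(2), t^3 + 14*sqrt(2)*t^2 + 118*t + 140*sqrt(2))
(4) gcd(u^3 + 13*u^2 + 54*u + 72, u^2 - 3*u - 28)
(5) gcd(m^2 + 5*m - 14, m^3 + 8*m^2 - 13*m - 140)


(1) = gcd((-6*h + p)*(-5*h + p)*(h + p), (-8*h + p)*(-6*h + p)*(p + 4)) = -6*h + p
(2) = l^2 - 3*l - 4
(3) = t + 5*sqrt(2)
(4) = gcd((u + 3)*(u + 4)*(u + 6), (u - 7)*(u + 4)) = u + 4
(5) = m + 7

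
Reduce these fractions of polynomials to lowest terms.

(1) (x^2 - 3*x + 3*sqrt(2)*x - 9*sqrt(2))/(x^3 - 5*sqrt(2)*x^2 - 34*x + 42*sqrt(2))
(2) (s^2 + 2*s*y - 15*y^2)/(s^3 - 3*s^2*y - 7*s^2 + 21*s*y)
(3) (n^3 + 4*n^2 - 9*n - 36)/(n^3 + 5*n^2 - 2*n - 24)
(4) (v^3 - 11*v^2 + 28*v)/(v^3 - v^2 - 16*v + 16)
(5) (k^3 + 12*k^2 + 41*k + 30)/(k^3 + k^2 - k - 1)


(1) = (x - 3)/(x^2 - 8*sqrt(2)*x + 14)
(2) = (s + 5*y)/(s^2 - 7*s)
(3) = (n - 3)/(n - 2)
(4) = (v^2 - 7*v)/(v^2 + 3*v - 4)
(5) = (k^2 + 11*k + 30)/(k^2 - 1)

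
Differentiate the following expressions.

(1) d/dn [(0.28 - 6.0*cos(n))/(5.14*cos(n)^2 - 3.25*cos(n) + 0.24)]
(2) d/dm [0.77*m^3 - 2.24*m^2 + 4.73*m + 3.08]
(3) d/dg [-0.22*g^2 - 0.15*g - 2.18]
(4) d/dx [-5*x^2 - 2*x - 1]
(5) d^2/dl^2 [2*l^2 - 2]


(1) = (-30.84*cos(n)^2 + 2.8784*cos(n) + 0.53)*sin(n)/(26.4196*cos(n)^4 - 33.41*cos(n)^3 + 13.0297*cos(n)^2 - 1.56*cos(n) + 0.0576)
(2) = 2.31*m^2 - 4.48*m + 4.73
(3) = -0.44*g - 0.15
(4) = -10*x - 2
(5) = 4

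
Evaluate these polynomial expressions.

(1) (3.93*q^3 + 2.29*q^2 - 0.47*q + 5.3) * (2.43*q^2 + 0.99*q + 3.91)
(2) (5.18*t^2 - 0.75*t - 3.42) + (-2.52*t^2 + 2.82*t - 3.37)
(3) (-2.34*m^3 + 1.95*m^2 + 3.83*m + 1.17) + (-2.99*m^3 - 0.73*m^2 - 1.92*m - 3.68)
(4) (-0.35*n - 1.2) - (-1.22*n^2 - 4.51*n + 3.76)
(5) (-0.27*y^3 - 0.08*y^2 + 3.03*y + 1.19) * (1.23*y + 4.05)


(1) = 9.5499*q^5 + 9.4554*q^4 + 16.4913*q^3 + 21.3676*q^2 + 3.4093*q + 20.723
(2) = 2.66*t^2 + 2.07*t - 6.79
(3) = -5.33*m^3 + 1.22*m^2 + 1.91*m - 2.51
(4) = 1.22*n^2 + 4.16*n - 4.96
(5) = -0.3321*y^4 - 1.1919*y^3 + 3.4029*y^2 + 13.7352*y + 4.8195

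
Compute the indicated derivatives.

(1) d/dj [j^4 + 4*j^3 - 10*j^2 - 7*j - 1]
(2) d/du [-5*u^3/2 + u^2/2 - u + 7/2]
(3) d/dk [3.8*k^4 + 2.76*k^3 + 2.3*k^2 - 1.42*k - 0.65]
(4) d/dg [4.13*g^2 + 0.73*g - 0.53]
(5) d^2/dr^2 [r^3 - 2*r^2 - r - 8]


(1) = 4*j^3 + 12*j^2 - 20*j - 7
(2) = -15*u^2/2 + u - 1
(3) = 15.2*k^3 + 8.28*k^2 + 4.6*k - 1.42
(4) = 8.26*g + 0.73
(5) = 6*r - 4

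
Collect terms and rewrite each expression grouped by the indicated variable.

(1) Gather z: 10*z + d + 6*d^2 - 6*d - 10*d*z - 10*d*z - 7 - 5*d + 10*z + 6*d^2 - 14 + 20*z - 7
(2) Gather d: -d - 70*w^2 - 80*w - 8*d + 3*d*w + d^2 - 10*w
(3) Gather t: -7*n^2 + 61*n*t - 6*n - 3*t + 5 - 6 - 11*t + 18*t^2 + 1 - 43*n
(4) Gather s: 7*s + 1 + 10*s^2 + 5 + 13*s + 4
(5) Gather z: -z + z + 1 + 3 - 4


(1) = 12*d^2 - 10*d + z*(40 - 20*d) - 28
(2) = d^2 + d*(3*w - 9) - 70*w^2 - 90*w
(3) = -7*n^2 - 49*n + 18*t^2 + t*(61*n - 14)
(4) = 10*s^2 + 20*s + 10
(5) = 0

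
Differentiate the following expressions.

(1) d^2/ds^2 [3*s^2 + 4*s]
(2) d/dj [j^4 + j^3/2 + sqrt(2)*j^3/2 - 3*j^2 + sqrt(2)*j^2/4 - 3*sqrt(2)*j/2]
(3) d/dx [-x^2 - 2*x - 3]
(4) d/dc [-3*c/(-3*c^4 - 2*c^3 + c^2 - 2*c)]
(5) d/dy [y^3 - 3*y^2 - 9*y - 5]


(1) = 6
(2) = 4*j^3 + 3*j^2/2 + 3*sqrt(2)*j^2/2 - 6*j + sqrt(2)*j/2 - 3*sqrt(2)/2
(3) = -2*x - 2
(4) = 3*(-9*c^2 - 4*c + 1)/(3*c^3 + 2*c^2 - c + 2)^2
(5) = 3*y^2 - 6*y - 9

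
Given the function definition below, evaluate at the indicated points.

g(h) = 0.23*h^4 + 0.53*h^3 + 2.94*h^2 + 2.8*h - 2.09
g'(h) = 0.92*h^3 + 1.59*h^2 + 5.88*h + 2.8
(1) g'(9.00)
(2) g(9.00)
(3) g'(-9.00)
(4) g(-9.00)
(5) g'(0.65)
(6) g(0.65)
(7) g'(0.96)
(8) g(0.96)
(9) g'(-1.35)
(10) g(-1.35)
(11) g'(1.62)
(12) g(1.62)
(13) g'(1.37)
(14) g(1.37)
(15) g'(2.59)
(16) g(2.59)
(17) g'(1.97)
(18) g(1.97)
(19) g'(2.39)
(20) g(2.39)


(1) = 855.19
(2) = 2156.65
(3) = -592.01
(4) = 1333.51
(5) = 7.55
(6) = 1.16
(7) = 10.72
(8) = 3.97
(9) = -4.50
(10) = -1.05
(11) = 20.41
(12) = 14.00
(13) = 16.21
(14) = 9.44
(15) = 44.68
(16) = 44.44
(17) = 27.59
(18) = 22.35
(19) = 38.50
(20) = 36.14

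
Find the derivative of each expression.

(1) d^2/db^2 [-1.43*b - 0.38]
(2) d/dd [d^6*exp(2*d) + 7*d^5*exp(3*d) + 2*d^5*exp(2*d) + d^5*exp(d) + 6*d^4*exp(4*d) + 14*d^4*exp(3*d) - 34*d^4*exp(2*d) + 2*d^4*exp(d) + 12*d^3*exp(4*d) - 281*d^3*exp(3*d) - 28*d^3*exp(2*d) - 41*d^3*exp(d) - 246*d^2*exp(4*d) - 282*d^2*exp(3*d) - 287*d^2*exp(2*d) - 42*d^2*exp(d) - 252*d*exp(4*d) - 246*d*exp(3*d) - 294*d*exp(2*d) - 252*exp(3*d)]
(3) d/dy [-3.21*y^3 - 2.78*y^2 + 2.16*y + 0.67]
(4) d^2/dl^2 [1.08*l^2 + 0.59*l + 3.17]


(1) = 0
(2) = (2*d^6*exp(d) + 21*d^5*exp(2*d) + 10*d^5*exp(d) + d^5 + 24*d^4*exp(3*d) + 77*d^4*exp(2*d) - 58*d^4*exp(d) + 7*d^4 + 72*d^3*exp(3*d) - 787*d^3*exp(2*d) - 192*d^3*exp(d) - 33*d^3 - 948*d^2*exp(3*d) - 1689*d^2*exp(2*d) - 658*d^2*exp(d) - 165*d^2 - 1500*d*exp(3*d) - 1302*d*exp(2*d) - 1162*d*exp(d) - 84*d - 252*exp(3*d) - 1002*exp(2*d) - 294*exp(d))*exp(d)
(3) = -9.63*y^2 - 5.56*y + 2.16
(4) = 2.16000000000000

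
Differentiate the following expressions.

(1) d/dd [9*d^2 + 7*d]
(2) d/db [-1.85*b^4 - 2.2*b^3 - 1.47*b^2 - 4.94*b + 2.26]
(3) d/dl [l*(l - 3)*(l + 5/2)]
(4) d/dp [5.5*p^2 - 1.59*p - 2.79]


(1) = 18*d + 7
(2) = -7.4*b^3 - 6.6*b^2 - 2.94*b - 4.94
(3) = 3*l^2 - l - 15/2
(4) = 11.0*p - 1.59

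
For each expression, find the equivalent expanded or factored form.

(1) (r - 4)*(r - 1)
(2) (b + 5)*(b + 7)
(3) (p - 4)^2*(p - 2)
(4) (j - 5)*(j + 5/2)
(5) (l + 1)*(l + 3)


(1) = r^2 - 5*r + 4
(2) = b^2 + 12*b + 35
(3) = p^3 - 10*p^2 + 32*p - 32
(4) = j^2 - 5*j/2 - 25/2
(5) = l^2 + 4*l + 3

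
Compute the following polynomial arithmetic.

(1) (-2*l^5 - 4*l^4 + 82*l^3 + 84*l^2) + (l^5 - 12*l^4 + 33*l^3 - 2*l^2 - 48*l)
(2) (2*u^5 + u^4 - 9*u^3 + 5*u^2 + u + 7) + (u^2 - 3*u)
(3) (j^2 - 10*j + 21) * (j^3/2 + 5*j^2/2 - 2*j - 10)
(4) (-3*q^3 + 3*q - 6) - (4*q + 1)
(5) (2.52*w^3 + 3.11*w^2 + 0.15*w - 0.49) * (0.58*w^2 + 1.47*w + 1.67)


(1) = -l^5 - 16*l^4 + 115*l^3 + 82*l^2 - 48*l
(2) = 2*u^5 + u^4 - 9*u^3 + 6*u^2 - 2*u + 7
(3) = j^5/2 - 5*j^4/2 - 33*j^3/2 + 125*j^2/2 + 58*j - 210
(4) = -3*q^3 - q - 7
(5) = 1.4616*w^5 + 5.5082*w^4 + 8.8671*w^3 + 5.13*w^2 - 0.4698*w - 0.8183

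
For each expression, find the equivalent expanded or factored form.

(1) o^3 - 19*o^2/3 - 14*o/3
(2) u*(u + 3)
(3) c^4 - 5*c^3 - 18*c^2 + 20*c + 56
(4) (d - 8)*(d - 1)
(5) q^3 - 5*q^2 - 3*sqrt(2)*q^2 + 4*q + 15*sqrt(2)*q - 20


(1) = o*(o - 7)*(o + 2/3)
(2) = u^2 + 3*u
(3) = (c - 7)*(c - 2)*(c + 2)^2
(4) = d^2 - 9*d + 8
(5) = (q - 5)*(q - 2*sqrt(2))*(q - sqrt(2))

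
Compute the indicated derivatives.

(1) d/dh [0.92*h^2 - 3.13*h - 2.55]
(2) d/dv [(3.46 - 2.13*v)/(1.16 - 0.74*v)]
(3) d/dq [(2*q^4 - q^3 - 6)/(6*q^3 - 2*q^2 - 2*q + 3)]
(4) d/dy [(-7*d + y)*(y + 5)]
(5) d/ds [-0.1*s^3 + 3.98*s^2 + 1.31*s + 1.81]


(1) = 1.84*h - 3.13
(2) = (0.066304*v - 0.103936)/(0.74*v - 1.16)^3
(3) = (12*q^6 - 8*q^5 - 10*q^4 + 28*q^3 + 99*q^2 - 24*q - 12)/(36*q^6 - 24*q^5 - 20*q^4 + 44*q^3 - 8*q^2 - 12*q + 9)
(4) = -7*d + 2*y + 5
(5) = -0.3*s^2 + 7.96*s + 1.31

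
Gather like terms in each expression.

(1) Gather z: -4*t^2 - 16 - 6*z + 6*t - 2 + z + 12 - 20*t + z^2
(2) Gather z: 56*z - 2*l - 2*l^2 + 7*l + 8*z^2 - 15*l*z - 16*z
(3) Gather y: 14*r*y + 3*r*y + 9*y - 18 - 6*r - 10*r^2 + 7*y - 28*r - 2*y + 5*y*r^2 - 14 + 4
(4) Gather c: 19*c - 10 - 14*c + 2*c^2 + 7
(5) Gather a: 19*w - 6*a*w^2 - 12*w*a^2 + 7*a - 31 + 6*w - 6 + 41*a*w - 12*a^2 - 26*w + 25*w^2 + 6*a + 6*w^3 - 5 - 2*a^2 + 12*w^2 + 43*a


(1) = -4*t^2 - 14*t + z^2 - 5*z - 6
(2) = -2*l^2 + 5*l + 8*z^2 + z*(40 - 15*l)
(3) = -10*r^2 - 34*r + y*(5*r^2 + 17*r + 14) - 28
(4) = 2*c^2 + 5*c - 3
(5) = a^2*(-12*w - 14) + a*(-6*w^2 + 41*w + 56) + 6*w^3 + 37*w^2 - w - 42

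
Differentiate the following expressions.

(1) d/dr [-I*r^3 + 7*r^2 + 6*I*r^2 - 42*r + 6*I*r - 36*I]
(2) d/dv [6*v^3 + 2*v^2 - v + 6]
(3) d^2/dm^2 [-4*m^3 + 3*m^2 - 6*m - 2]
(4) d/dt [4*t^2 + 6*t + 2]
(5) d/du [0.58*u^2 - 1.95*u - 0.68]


(1) = -3*I*r^2 + r*(14 + 12*I) - 42 + 6*I
(2) = 18*v^2 + 4*v - 1
(3) = 6 - 24*m
(4) = 8*t + 6
(5) = 1.16*u - 1.95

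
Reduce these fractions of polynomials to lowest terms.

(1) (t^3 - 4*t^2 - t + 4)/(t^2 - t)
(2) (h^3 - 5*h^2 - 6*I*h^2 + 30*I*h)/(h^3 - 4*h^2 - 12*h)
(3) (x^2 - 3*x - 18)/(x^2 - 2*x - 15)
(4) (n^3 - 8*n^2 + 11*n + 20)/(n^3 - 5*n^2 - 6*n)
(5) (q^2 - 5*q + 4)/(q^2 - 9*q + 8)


(1) = (t^2 - 3*t - 4)/t
(2) = (h^2 + h*(-5 - 6*I) + 30*I)/(h^2 - 4*h - 12)
(3) = (x - 6)/(x - 5)
(4) = (n^2 - 9*n + 20)/(n^2 - 6*n)
(5) = (q - 4)/(q - 8)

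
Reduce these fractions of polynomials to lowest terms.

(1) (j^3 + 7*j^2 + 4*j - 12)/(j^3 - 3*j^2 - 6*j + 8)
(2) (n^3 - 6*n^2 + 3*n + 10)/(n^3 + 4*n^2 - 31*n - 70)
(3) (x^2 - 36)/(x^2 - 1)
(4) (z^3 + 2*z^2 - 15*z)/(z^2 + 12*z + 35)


(1) = (j + 6)/(j - 4)
(2) = (n^2 - n - 2)/(n^2 + 9*n + 14)
(3) = (x^2 - 36)/(x^2 - 1)
(4) = (z^2 - 3*z)/(z + 7)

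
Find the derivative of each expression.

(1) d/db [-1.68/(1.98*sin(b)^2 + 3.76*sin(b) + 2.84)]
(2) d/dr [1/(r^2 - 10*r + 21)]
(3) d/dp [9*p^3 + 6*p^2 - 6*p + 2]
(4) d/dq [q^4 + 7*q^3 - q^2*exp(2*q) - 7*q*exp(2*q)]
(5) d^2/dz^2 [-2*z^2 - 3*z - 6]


(1) = (6.6528*sin(b) + 6.3168)*cos(b)/(1.98*sin(b)^2 + 3.76*sin(b) + 2.84)^2
(2) = 2*(5 - r)/(r^2 - 10*r + 21)^2
(3) = 27*p^2 + 12*p - 6
(4) = 4*q^3 - 2*q^2*exp(2*q) + 21*q^2 - 16*q*exp(2*q) - 7*exp(2*q)
(5) = -4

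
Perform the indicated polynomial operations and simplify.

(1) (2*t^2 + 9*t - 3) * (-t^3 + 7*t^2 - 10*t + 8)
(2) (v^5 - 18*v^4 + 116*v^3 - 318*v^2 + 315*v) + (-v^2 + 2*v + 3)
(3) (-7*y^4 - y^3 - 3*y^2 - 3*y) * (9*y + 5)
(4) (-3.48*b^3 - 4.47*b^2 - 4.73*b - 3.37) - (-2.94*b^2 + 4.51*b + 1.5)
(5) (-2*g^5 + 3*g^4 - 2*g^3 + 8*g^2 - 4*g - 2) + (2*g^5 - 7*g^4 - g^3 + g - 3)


(1) = -2*t^5 + 5*t^4 + 46*t^3 - 95*t^2 + 102*t - 24
(2) = v^5 - 18*v^4 + 116*v^3 - 319*v^2 + 317*v + 3
(3) = -63*y^5 - 44*y^4 - 32*y^3 - 42*y^2 - 15*y
(4) = -3.48*b^3 - 1.53*b^2 - 9.24*b - 4.87
(5) = -4*g^4 - 3*g^3 + 8*g^2 - 3*g - 5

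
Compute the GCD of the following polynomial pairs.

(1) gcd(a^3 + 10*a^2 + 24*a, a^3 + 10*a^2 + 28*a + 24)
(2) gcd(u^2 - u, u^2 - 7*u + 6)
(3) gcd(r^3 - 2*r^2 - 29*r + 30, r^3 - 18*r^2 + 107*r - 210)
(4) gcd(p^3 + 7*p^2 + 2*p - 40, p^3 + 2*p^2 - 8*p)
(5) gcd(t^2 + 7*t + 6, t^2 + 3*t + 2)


(1) = gcd(a*(a + 4)*(a + 6), (a + 2)^2*(a + 6)) = a + 6
(2) = gcd(u*(u - 1), (u - 6)*(u - 1)) = u - 1
(3) = r - 6
(4) = p^2 + 2*p - 8
(5) = t + 1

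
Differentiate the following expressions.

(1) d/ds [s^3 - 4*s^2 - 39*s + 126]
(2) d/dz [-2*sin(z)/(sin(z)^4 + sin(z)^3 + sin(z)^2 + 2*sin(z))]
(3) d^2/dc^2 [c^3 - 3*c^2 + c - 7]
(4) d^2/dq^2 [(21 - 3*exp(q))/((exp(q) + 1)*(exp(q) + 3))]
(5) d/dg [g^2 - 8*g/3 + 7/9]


(1) = 3*s^2 - 8*s - 39
(2) = 2*(3*sin(z)^2 + 2*sin(z) + 1)*cos(z)/(sin(z)^3 + sin(z)^2 + sin(z) + 2)^2
(3) = 6*c - 6
(4) = 3*(-exp(4*q) + 32*exp(3*q) + 102*exp(2*q) + 40*exp(q) - 93)*exp(q)/(exp(6*q) + 12*exp(5*q) + 57*exp(4*q) + 136*exp(3*q) + 171*exp(2*q) + 108*exp(q) + 27)
(5) = 2*g - 8/3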